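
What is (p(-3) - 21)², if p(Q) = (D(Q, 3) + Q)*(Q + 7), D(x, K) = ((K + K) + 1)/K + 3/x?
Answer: 6889/9 ≈ 765.44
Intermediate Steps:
D(x, K) = 3/x + (1 + 2*K)/K (D(x, K) = (2*K + 1)/K + 3/x = (1 + 2*K)/K + 3/x = 3/x + (1 + 2*K)/K)
p(Q) = (7 + Q)*(7/3 + Q + 3/Q) (p(Q) = ((2 + 1/3 + 3/Q) + Q)*(Q + 7) = ((2 + ⅓ + 3/Q) + Q)*(7 + Q) = ((7/3 + 3/Q) + Q)*(7 + Q) = (7/3 + Q + 3/Q)*(7 + Q) = (7 + Q)*(7/3 + Q + 3/Q))
(p(-3) - 21)² = ((58/3 + (-3)² + 21/(-3) + (28/3)*(-3)) - 21)² = ((58/3 + 9 + 21*(-⅓) - 28) - 21)² = ((58/3 + 9 - 7 - 28) - 21)² = (-20/3 - 21)² = (-83/3)² = 6889/9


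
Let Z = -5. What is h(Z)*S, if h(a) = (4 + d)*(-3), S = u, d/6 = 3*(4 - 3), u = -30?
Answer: 1980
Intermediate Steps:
d = 18 (d = 6*(3*(4 - 3)) = 6*(3*1) = 6*3 = 18)
S = -30
h(a) = -66 (h(a) = (4 + 18)*(-3) = 22*(-3) = -66)
h(Z)*S = -66*(-30) = 1980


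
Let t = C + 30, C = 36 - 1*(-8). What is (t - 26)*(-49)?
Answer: -2352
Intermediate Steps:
C = 44 (C = 36 + 8 = 44)
t = 74 (t = 44 + 30 = 74)
(t - 26)*(-49) = (74 - 26)*(-49) = 48*(-49) = -2352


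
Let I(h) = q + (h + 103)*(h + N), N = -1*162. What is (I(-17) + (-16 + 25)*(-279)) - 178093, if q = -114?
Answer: -196112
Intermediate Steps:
N = -162
I(h) = -114 + (-162 + h)*(103 + h) (I(h) = -114 + (h + 103)*(h - 162) = -114 + (103 + h)*(-162 + h) = -114 + (-162 + h)*(103 + h))
(I(-17) + (-16 + 25)*(-279)) - 178093 = ((-16800 + (-17)² - 59*(-17)) + (-16 + 25)*(-279)) - 178093 = ((-16800 + 289 + 1003) + 9*(-279)) - 178093 = (-15508 - 2511) - 178093 = -18019 - 178093 = -196112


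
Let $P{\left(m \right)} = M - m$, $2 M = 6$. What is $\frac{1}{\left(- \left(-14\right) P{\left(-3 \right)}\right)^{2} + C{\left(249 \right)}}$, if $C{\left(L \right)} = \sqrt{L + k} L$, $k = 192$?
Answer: $\frac{1}{12285} \approx 8.14 \cdot 10^{-5}$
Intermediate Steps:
$M = 3$ ($M = \frac{1}{2} \cdot 6 = 3$)
$P{\left(m \right)} = 3 - m$
$C{\left(L \right)} = L \sqrt{192 + L}$ ($C{\left(L \right)} = \sqrt{L + 192} L = \sqrt{192 + L} L = L \sqrt{192 + L}$)
$\frac{1}{\left(- \left(-14\right) P{\left(-3 \right)}\right)^{2} + C{\left(249 \right)}} = \frac{1}{\left(- \left(-14\right) \left(3 - -3\right)\right)^{2} + 249 \sqrt{192 + 249}} = \frac{1}{\left(- \left(-14\right) \left(3 + 3\right)\right)^{2} + 249 \sqrt{441}} = \frac{1}{\left(- \left(-14\right) 6\right)^{2} + 249 \cdot 21} = \frac{1}{\left(\left(-1\right) \left(-84\right)\right)^{2} + 5229} = \frac{1}{84^{2} + 5229} = \frac{1}{7056 + 5229} = \frac{1}{12285}$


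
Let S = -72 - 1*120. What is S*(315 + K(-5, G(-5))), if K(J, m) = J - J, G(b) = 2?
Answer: -60480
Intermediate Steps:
S = -192 (S = -72 - 120 = -192)
K(J, m) = 0
S*(315 + K(-5, G(-5))) = -192*(315 + 0) = -192*315 = -60480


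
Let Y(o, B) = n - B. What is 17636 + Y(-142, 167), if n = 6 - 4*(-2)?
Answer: 17483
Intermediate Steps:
n = 14 (n = 6 + 8 = 14)
Y(o, B) = 14 - B
17636 + Y(-142, 167) = 17636 + (14 - 1*167) = 17636 + (14 - 167) = 17636 - 153 = 17483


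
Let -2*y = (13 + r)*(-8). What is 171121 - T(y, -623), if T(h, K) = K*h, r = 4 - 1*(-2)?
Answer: 218469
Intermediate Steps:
r = 6 (r = 4 + 2 = 6)
y = 76 (y = -(13 + 6)*(-8)/2 = -19*(-8)/2 = -½*(-152) = 76)
171121 - T(y, -623) = 171121 - (-623)*76 = 171121 - 1*(-47348) = 171121 + 47348 = 218469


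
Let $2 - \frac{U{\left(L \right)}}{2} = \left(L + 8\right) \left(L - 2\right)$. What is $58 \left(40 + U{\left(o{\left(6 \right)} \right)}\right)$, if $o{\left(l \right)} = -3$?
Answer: $5452$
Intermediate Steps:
$U{\left(L \right)} = 4 - 2 \left(-2 + L\right) \left(8 + L\right)$ ($U{\left(L \right)} = 4 - 2 \left(L + 8\right) \left(L - 2\right) = 4 - 2 \left(8 + L\right) \left(-2 + L\right) = 4 - 2 \left(-2 + L\right) \left(8 + L\right)$)
$58 \left(40 + U{\left(o{\left(6 \right)} \right)}\right) = 58 \left(40 - \left(-72 + 18\right)\right) = 58 \left(40 + \left(36 + 36 - 18\right)\right) = 58 \left(40 + 54\right) = 58 \cdot 94 = 5452$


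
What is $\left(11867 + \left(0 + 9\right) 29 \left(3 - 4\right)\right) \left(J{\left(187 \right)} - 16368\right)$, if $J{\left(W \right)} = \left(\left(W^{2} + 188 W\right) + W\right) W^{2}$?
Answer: $28535950279760$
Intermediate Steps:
$J{\left(W \right)} = W^{2} \left(W^{2} + 189 W\right)$ ($J{\left(W \right)} = \left(W^{2} + 189 W\right) W^{2} = W^{2} \left(W^{2} + 189 W\right)$)
$\left(11867 + \left(0 + 9\right) 29 \left(3 - 4\right)\right) \left(J{\left(187 \right)} - 16368\right) = \left(11867 + \left(0 + 9\right) 29 \left(3 - 4\right)\right) \left(187^{3} \left(189 + 187\right) - 16368\right) = \left(11867 + 9 \cdot 29 \left(3 - 4\right)\right) \left(6539203 \cdot 376 - 16368\right) = \left(11867 + 261 \left(-1\right)\right) \left(2458740328 - 16368\right) = \left(11867 - 261\right) 2458723960 = 11606 \cdot 2458723960 = 28535950279760$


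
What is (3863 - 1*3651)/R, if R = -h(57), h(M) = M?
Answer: -212/57 ≈ -3.7193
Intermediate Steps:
R = -57 (R = -1*57 = -57)
(3863 - 1*3651)/R = (3863 - 1*3651)/(-57) = (3863 - 3651)*(-1/57) = 212*(-1/57) = -212/57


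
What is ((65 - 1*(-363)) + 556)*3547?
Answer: 3490248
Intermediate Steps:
((65 - 1*(-363)) + 556)*3547 = ((65 + 363) + 556)*3547 = (428 + 556)*3547 = 984*3547 = 3490248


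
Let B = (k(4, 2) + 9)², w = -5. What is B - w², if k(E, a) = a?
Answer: 96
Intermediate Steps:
B = 121 (B = (2 + 9)² = 11² = 121)
B - w² = 121 - 1*(-5)² = 121 - 1*25 = 121 - 25 = 96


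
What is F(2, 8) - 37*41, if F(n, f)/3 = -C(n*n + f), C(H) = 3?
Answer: -1526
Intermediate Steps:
F(n, f) = -9 (F(n, f) = 3*(-1*3) = 3*(-3) = -9)
F(2, 8) - 37*41 = -9 - 37*41 = -9 - 1517 = -1526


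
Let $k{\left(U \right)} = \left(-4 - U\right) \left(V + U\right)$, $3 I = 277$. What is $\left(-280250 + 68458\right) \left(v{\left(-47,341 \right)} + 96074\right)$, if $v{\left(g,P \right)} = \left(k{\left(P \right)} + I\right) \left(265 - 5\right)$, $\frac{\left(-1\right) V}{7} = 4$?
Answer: $\frac{17762583739936}{3} \approx 5.9209 \cdot 10^{12}$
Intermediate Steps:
$I = \frac{277}{3}$ ($I = \frac{1}{3} \cdot 277 = \frac{277}{3} \approx 92.333$)
$V = -28$ ($V = \left(-7\right) 4 = -28$)
$k{\left(U \right)} = \left(-28 + U\right) \left(-4 - U\right)$ ($k{\left(U \right)} = \left(-4 - U\right) \left(-28 + U\right) = \left(-28 + U\right) \left(-4 - U\right)$)
$v{\left(g,P \right)} = \frac{159380}{3} - 260 P^{2} + 6240 P$ ($v{\left(g,P \right)} = \left(\left(112 - P^{2} + 24 P\right) + \frac{277}{3}\right) \left(265 - 5\right) = \left(\frac{613}{3} - P^{2} + 24 P\right) 260 = \frac{159380}{3} - 260 P^{2} + 6240 P$)
$\left(-280250 + 68458\right) \left(v{\left(-47,341 \right)} + 96074\right) = \left(-280250 + 68458\right) \left(\left(\frac{159380}{3} - 260 \cdot 341^{2} + 6240 \cdot 341\right) + 96074\right) = - 211792 \left(\left(\frac{159380}{3} - 30233060 + 2127840\right) + 96074\right) = - 211792 \left(- \frac{84156280}{3} + 96074\right) = \left(-211792\right) \left(- \frac{83868058}{3}\right) = \frac{17762583739936}{3}$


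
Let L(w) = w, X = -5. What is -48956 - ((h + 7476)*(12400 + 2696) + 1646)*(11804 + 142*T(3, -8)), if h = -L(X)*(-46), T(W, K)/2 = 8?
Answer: -1539735148868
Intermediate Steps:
T(W, K) = 16 (T(W, K) = 2*8 = 16)
h = -230 (h = -(-5)*(-46) = -1*230 = -230)
-48956 - ((h + 7476)*(12400 + 2696) + 1646)*(11804 + 142*T(3, -8)) = -48956 - ((-230 + 7476)*(12400 + 2696) + 1646)*(11804 + 142*16) = -48956 - (7246*15096 + 1646)*(11804 + 2272) = -48956 - (109385616 + 1646)*14076 = -48956 - 109387262*14076 = -48956 - 1*1539735099912 = -48956 - 1539735099912 = -1539735148868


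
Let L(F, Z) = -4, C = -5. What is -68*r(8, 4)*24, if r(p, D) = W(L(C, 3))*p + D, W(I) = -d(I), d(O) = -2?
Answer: -32640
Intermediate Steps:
W(I) = 2 (W(I) = -1*(-2) = 2)
r(p, D) = D + 2*p (r(p, D) = 2*p + D = D + 2*p)
-68*r(8, 4)*24 = -68*(4 + 2*8)*24 = -68*(4 + 16)*24 = -68*20*24 = -1360*24 = -32640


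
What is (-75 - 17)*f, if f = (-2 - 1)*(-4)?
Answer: -1104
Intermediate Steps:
f = 12 (f = -3*(-4) = 12)
(-75 - 17)*f = (-75 - 17)*12 = -92*12 = -1104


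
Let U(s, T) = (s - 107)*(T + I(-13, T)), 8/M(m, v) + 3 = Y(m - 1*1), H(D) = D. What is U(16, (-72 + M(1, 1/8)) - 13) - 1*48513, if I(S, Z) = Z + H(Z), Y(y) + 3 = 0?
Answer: -24944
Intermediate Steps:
Y(y) = -3 (Y(y) = -3 + 0 = -3)
M(m, v) = -4/3 (M(m, v) = 8/(-3 - 3) = 8/(-6) = 8*(-⅙) = -4/3)
I(S, Z) = 2*Z (I(S, Z) = Z + Z = 2*Z)
U(s, T) = 3*T*(-107 + s) (U(s, T) = (s - 107)*(T + 2*T) = (-107 + s)*(3*T) = 3*T*(-107 + s))
U(16, (-72 + M(1, 1/8)) - 13) - 1*48513 = 3*((-72 - 4/3) - 13)*(-107 + 16) - 1*48513 = 3*(-220/3 - 13)*(-91) - 48513 = 3*(-259/3)*(-91) - 48513 = 23569 - 48513 = -24944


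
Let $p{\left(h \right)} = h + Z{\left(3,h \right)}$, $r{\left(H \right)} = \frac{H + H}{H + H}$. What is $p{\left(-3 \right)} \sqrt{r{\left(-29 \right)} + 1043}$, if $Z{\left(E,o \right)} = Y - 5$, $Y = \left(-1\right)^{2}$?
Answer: $- 42 \sqrt{29} \approx -226.18$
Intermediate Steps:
$Y = 1$
$Z{\left(E,o \right)} = -4$ ($Z{\left(E,o \right)} = 1 - 5 = -4$)
$r{\left(H \right)} = 1$ ($r{\left(H \right)} = \frac{2 H}{2 H} = 2 H \frac{1}{2 H} = 1$)
$p{\left(h \right)} = -4 + h$ ($p{\left(h \right)} = h - 4 = -4 + h$)
$p{\left(-3 \right)} \sqrt{r{\left(-29 \right)} + 1043} = \left(-4 - 3\right) \sqrt{1 + 1043} = - 7 \sqrt{1044} = - 7 \cdot 6 \sqrt{29} = - 42 \sqrt{29}$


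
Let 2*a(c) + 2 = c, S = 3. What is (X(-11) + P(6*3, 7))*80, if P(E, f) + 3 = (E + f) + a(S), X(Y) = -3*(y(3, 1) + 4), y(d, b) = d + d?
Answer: -600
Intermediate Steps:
y(d, b) = 2*d
X(Y) = -30 (X(Y) = -3*(2*3 + 4) = -3*(6 + 4) = -3*10 = -30)
a(c) = -1 + c/2
P(E, f) = -5/2 + E + f (P(E, f) = -3 + ((E + f) + (-1 + (½)*3)) = -3 + ((E + f) + (-1 + 3/2)) = -3 + ((E + f) + ½) = -3 + (½ + E + f) = -5/2 + E + f)
(X(-11) + P(6*3, 7))*80 = (-30 + (-5/2 + 6*3 + 7))*80 = (-30 + (-5/2 + 18 + 7))*80 = (-30 + 45/2)*80 = -15/2*80 = -600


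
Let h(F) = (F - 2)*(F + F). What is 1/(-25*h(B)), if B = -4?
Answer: -1/1200 ≈ -0.00083333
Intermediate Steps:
h(F) = 2*F*(-2 + F) (h(F) = (-2 + F)*(2*F) = 2*F*(-2 + F))
1/(-25*h(B)) = 1/(-50*(-4)*(-2 - 4)) = 1/(-50*(-4)*(-6)) = 1/(-25*48) = 1/(-1200) = -1/1200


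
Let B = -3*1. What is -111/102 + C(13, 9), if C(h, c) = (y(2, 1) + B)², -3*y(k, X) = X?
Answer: 3067/306 ≈ 10.023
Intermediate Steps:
y(k, X) = -X/3
B = -3
C(h, c) = 100/9 (C(h, c) = (-⅓*1 - 3)² = (-⅓ - 3)² = (-10/3)² = 100/9)
-111/102 + C(13, 9) = -111/102 + 100/9 = -111*1/102 + 100/9 = -37/34 + 100/9 = 3067/306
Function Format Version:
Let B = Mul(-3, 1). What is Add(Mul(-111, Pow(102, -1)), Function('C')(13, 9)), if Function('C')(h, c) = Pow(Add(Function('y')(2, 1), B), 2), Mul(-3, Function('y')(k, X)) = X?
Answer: Rational(3067, 306) ≈ 10.023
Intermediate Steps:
Function('y')(k, X) = Mul(Rational(-1, 3), X)
B = -3
Function('C')(h, c) = Rational(100, 9) (Function('C')(h, c) = Pow(Add(Mul(Rational(-1, 3), 1), -3), 2) = Pow(Add(Rational(-1, 3), -3), 2) = Pow(Rational(-10, 3), 2) = Rational(100, 9))
Add(Mul(-111, Pow(102, -1)), Function('C')(13, 9)) = Add(Mul(-111, Pow(102, -1)), Rational(100, 9)) = Add(Mul(-111, Rational(1, 102)), Rational(100, 9)) = Add(Rational(-37, 34), Rational(100, 9)) = Rational(3067, 306)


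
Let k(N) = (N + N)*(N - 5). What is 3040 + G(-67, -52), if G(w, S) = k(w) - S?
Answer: 12740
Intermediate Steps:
k(N) = 2*N*(-5 + N) (k(N) = (2*N)*(-5 + N) = 2*N*(-5 + N))
G(w, S) = -S + 2*w*(-5 + w) (G(w, S) = 2*w*(-5 + w) - S = -S + 2*w*(-5 + w))
3040 + G(-67, -52) = 3040 + (-1*(-52) + 2*(-67)*(-5 - 67)) = 3040 + (52 + 2*(-67)*(-72)) = 3040 + (52 + 9648) = 3040 + 9700 = 12740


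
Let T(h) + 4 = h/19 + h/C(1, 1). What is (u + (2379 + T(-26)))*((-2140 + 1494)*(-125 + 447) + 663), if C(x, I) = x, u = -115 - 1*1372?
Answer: -3390570848/19 ≈ -1.7845e+8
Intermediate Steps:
u = -1487 (u = -115 - 1372 = -1487)
T(h) = -4 + 20*h/19 (T(h) = -4 + (h/19 + h/1) = -4 + (h*(1/19) + h*1) = -4 + (h/19 + h) = -4 + 20*h/19)
(u + (2379 + T(-26)))*((-2140 + 1494)*(-125 + 447) + 663) = (-1487 + (2379 + (-4 + (20/19)*(-26))))*((-2140 + 1494)*(-125 + 447) + 663) = (-1487 + (2379 + (-4 - 520/19)))*(-646*322 + 663) = (-1487 + (2379 - 596/19))*(-208012 + 663) = (-1487 + 44605/19)*(-207349) = (16352/19)*(-207349) = -3390570848/19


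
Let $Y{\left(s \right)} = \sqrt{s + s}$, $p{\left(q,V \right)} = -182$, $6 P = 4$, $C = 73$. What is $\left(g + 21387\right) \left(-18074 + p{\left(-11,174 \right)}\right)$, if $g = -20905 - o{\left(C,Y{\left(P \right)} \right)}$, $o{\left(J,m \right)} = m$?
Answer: $-8799392 + \frac{36512 \sqrt{3}}{3} \approx -8.7783 \cdot 10^{6}$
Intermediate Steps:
$P = \frac{2}{3}$ ($P = \frac{1}{6} \cdot 4 = \frac{2}{3} \approx 0.66667$)
$Y{\left(s \right)} = \sqrt{2} \sqrt{s}$ ($Y{\left(s \right)} = \sqrt{2 s} = \sqrt{2} \sqrt{s}$)
$g = -20905 - \frac{2 \sqrt{3}}{3}$ ($g = -20905 - \sqrt{2} \sqrt{\frac{2}{3}} = -20905 - \sqrt{2} \frac{\sqrt{6}}{3} = -20905 - \frac{2 \sqrt{3}}{3} \approx -20906.0$)
$\left(g + 21387\right) \left(-18074 + p{\left(-11,174 \right)}\right) = \left(\left(-20905 - \frac{2 \sqrt{3}}{3}\right) + 21387\right) \left(-18074 - 182\right) = \left(482 - \frac{2 \sqrt{3}}{3}\right) \left(-18256\right) = -8799392 + \frac{36512 \sqrt{3}}{3}$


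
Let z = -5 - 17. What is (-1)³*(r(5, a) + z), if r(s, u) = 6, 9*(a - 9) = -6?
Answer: 16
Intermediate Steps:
a = 25/3 (a = 9 + (⅑)*(-6) = 9 - ⅔ = 25/3 ≈ 8.3333)
z = -22
(-1)³*(r(5, a) + z) = (-1)³*(6 - 22) = -1*(-16) = 16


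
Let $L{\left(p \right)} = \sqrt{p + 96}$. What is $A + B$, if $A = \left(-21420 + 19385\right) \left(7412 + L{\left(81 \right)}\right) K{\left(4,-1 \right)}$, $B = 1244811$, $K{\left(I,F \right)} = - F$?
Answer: $-13838609 - 2035 \sqrt{177} \approx -1.3866 \cdot 10^{7}$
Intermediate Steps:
$L{\left(p \right)} = \sqrt{96 + p}$
$A = -15083420 - 2035 \sqrt{177}$ ($A = \left(-21420 + 19385\right) \left(7412 + \sqrt{96 + 81}\right) \left(\left(-1\right) \left(-1\right)\right) = - 2035 \left(7412 + \sqrt{177}\right) 1 = \left(-15083420 - 2035 \sqrt{177}\right) 1 = -15083420 - 2035 \sqrt{177} \approx -1.511 \cdot 10^{7}$)
$A + B = \left(-15083420 - 2035 \sqrt{177}\right) + 1244811 = -13838609 - 2035 \sqrt{177}$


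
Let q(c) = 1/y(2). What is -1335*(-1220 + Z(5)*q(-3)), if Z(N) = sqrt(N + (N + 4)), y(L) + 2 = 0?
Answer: 1628700 + 1335*sqrt(14)/2 ≈ 1.6312e+6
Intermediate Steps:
y(L) = -2 (y(L) = -2 + 0 = -2)
q(c) = -1/2 (q(c) = 1/(-2) = -1/2)
Z(N) = sqrt(4 + 2*N) (Z(N) = sqrt(N + (4 + N)) = sqrt(4 + 2*N))
-1335*(-1220 + Z(5)*q(-3)) = -1335*(-1220 + sqrt(4 + 2*5)*(-1/2)) = -1335*(-1220 + sqrt(4 + 10)*(-1/2)) = -1335*(-1220 + sqrt(14)*(-1/2)) = -1335*(-1220 - sqrt(14)/2) = 1628700 + 1335*sqrt(14)/2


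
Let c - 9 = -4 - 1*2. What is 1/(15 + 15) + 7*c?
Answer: 631/30 ≈ 21.033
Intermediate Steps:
c = 3 (c = 9 + (-4 - 1*2) = 9 + (-4 - 2) = 9 - 6 = 3)
1/(15 + 15) + 7*c = 1/(15 + 15) + 7*3 = 1/30 + 21 = 631/30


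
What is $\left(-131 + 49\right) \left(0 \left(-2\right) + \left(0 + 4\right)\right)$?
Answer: $-328$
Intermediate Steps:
$\left(-131 + 49\right) \left(0 \left(-2\right) + \left(0 + 4\right)\right) = - 82 \left(0 + 4\right) = \left(-82\right) 4 = -328$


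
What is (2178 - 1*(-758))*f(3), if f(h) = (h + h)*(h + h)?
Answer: 105696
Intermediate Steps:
f(h) = 4*h² (f(h) = (2*h)*(2*h) = 4*h²)
(2178 - 1*(-758))*f(3) = (2178 - 1*(-758))*(4*3²) = (2178 + 758)*(4*9) = 2936*36 = 105696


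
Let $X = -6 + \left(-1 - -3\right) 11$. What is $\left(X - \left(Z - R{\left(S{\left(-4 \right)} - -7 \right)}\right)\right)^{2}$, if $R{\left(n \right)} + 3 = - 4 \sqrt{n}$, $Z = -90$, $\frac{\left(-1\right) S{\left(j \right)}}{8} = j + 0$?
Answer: $11233 - 824 \sqrt{39} \approx 6087.1$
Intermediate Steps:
$S{\left(j \right)} = - 8 j$ ($S{\left(j \right)} = - 8 \left(j + 0\right) = - 8 j$)
$R{\left(n \right)} = -3 - 4 \sqrt{n}$
$X = 16$ ($X = -6 + \left(-1 + 3\right) 11 = -6 + 2 \cdot 11 = -6 + 22 = 16$)
$\left(X - \left(Z - R{\left(S{\left(-4 \right)} - -7 \right)}\right)\right)^{2} = \left(16 - \left(-87 + 4 \sqrt{\left(-8\right) \left(-4\right) - -7}\right)\right)^{2} = \left(16 + \left(\left(-3 - 4 \sqrt{32 + 7}\right) + 90\right)\right)^{2} = \left(16 + \left(\left(-3 - 4 \sqrt{39}\right) + 90\right)\right)^{2} = \left(16 + \left(87 - 4 \sqrt{39}\right)\right)^{2} = \left(103 - 4 \sqrt{39}\right)^{2}$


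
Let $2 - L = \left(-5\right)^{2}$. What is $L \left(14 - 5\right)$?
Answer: $-207$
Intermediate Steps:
$L = -23$ ($L = 2 - \left(-5\right)^{2} = 2 - 25 = -23$)
$L \left(14 - 5\right) = - 23 \left(14 - 5\right) = \left(-23\right) 9 = -207$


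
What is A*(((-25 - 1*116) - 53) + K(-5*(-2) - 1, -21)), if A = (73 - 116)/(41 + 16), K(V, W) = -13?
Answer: 2967/19 ≈ 156.16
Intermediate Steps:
A = -43/57 ≈ -0.75439
A*(((-25 - 1*116) - 53) + K(-5*(-2) - 1, -21)) = -43*(((-25 - 1*116) - 53) - 13)/57 = -43*(((-25 - 116) - 53) - 13)/57 = -43*((-141 - 53) - 13)/57 = -43*(-194 - 13)/57 = -43/57*(-207) = 2967/19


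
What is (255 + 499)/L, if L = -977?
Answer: -754/977 ≈ -0.77175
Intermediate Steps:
(255 + 499)/L = (255 + 499)/(-977) = 754*(-1/977) = -754/977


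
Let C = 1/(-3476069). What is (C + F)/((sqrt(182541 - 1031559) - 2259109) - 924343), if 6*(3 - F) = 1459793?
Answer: 4038430608915322103/52841640975503638827 + 5074278624481*I*sqrt(849018)/211366563902014555308 ≈ 0.076425 + 2.2121e-5*I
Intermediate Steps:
F = -1459775/6 (F = 3 - 1/6*1459793 = 3 - 1459793/6 = -1459775/6 ≈ -2.4330e+5)
C = -1/3476069 ≈ -2.8768e-7
(C + F)/((sqrt(182541 - 1031559) - 2259109) - 924343) = (-1/3476069 - 1459775/6)/((sqrt(182541 - 1031559) - 2259109) - 924343) = -5074278624481/(20856414*((sqrt(-849018) - 2259109) - 924343)) = -5074278624481/(20856414*((I*sqrt(849018) - 2259109) - 924343)) = -5074278624481/(20856414*((-2259109 + I*sqrt(849018)) - 924343)) = -5074278624481/(20856414*(-3183452 + I*sqrt(849018)))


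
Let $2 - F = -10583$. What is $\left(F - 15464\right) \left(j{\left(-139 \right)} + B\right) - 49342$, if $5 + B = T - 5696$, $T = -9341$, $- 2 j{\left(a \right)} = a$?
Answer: $\frac{146002971}{2} \approx 7.3001 \cdot 10^{7}$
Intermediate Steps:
$F = 10585$ ($F = 2 - -10583 = 2 + 10583 = 10585$)
$j{\left(a \right)} = - \frac{a}{2}$
$B = -15042$ ($B = -5 - 15037 = -15042$)
$\left(F - 15464\right) \left(j{\left(-139 \right)} + B\right) - 49342 = \left(10585 - 15464\right) \left(\left(- \frac{1}{2}\right) \left(-139\right) - 15042\right) - 49342 = - 4879 \left(\frac{139}{2} - 15042\right) - 49342 = \left(-4879\right) \left(- \frac{29945}{2}\right) - 49342 = \frac{146101655}{2} - 49342 = \frac{146002971}{2}$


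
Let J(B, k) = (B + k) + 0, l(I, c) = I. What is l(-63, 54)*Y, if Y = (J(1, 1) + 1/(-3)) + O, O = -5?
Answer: 210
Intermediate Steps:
J(B, k) = B + k
Y = -10/3 (Y = ((1 + 1) + 1/(-3)) - 5 = (2 - ⅓) - 5 = 5/3 - 5 = -10/3 ≈ -3.3333)
l(-63, 54)*Y = -63*(-10/3) = 210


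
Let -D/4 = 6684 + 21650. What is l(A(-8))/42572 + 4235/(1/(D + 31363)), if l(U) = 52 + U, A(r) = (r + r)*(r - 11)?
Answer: -3694777636076/10643 ≈ -3.4716e+8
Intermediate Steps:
A(r) = 2*r*(-11 + r) (A(r) = (2*r)*(-11 + r) = 2*r*(-11 + r))
D = -113336 (D = -4*(6684 + 21650) = -4*28334 = -113336)
l(A(-8))/42572 + 4235/(1/(D + 31363)) = (52 + 2*(-8)*(-11 - 8))/42572 + 4235/(1/(-113336 + 31363)) = (52 + 2*(-8)*(-19))*(1/42572) + 4235/(1/(-81973)) = (52 + 304)*(1/42572) + 4235/(-1/81973) = 356*(1/42572) + 4235*(-81973) = 89/10643 - 347155655 = -3694777636076/10643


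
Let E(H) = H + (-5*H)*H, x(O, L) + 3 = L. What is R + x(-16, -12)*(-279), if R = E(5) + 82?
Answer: 4147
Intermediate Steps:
x(O, L) = -3 + L
E(H) = H - 5*H²
R = -38 (R = 5*(1 - 5*5) + 82 = 5*(1 - 25) + 82 = 5*(-24) + 82 = -120 + 82 = -38)
R + x(-16, -12)*(-279) = -38 + (-3 - 12)*(-279) = -38 - 15*(-279) = -38 + 4185 = 4147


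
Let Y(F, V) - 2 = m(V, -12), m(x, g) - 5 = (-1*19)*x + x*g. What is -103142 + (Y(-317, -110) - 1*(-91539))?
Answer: -8186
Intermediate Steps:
m(x, g) = 5 - 19*x + g*x (m(x, g) = 5 + ((-1*19)*x + x*g) = 5 + (-19*x + g*x) = 5 - 19*x + g*x)
Y(F, V) = 7 - 31*V (Y(F, V) = 2 + (5 - 19*V - 12*V) = 2 + (5 - 31*V) = 7 - 31*V)
-103142 + (Y(-317, -110) - 1*(-91539)) = -103142 + ((7 - 31*(-110)) - 1*(-91539)) = -103142 + ((7 + 3410) + 91539) = -103142 + (3417 + 91539) = -103142 + 94956 = -8186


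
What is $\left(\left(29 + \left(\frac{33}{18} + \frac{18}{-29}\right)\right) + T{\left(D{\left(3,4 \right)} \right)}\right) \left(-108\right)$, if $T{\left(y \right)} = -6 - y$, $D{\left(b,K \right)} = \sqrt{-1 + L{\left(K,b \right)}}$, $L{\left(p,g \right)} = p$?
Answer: $- \frac{75834}{29} + 108 \sqrt{3} \approx -2427.9$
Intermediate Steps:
$D{\left(b,K \right)} = \sqrt{-1 + K}$
$\left(\left(29 + \left(\frac{33}{18} + \frac{18}{-29}\right)\right) + T{\left(D{\left(3,4 \right)} \right)}\right) \left(-108\right) = \left(\left(29 + \left(\frac{33}{18} + \frac{18}{-29}\right)\right) - \left(6 + \sqrt{-1 + 4}\right)\right) \left(-108\right) = \left(\left(29 + \left(33 \cdot \frac{1}{18} + 18 \left(- \frac{1}{29}\right)\right)\right) - \left(6 + \sqrt{3}\right)\right) \left(-108\right) = \left(\left(29 + \left(\frac{11}{6} - \frac{18}{29}\right)\right) - \left(6 + \sqrt{3}\right)\right) \left(-108\right) = \left(\left(29 + \frac{211}{174}\right) - \left(6 + \sqrt{3}\right)\right) \left(-108\right) = \left(\frac{5257}{174} - \left(6 + \sqrt{3}\right)\right) \left(-108\right) = \left(\frac{4213}{174} - \sqrt{3}\right) \left(-108\right) = - \frac{75834}{29} + 108 \sqrt{3}$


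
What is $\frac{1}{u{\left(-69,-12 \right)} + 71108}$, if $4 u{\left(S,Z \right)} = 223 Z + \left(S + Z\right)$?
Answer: $\frac{4}{281675} \approx 1.4201 \cdot 10^{-5}$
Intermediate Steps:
$u{\left(S,Z \right)} = 56 Z + \frac{S}{4}$ ($u{\left(S,Z \right)} = \frac{223 Z + \left(S + Z\right)}{4} = \frac{S + 224 Z}{4} = 56 Z + \frac{S}{4}$)
$\frac{1}{u{\left(-69,-12 \right)} + 71108} = \frac{1}{\left(56 \left(-12\right) + \frac{1}{4} \left(-69\right)\right) + 71108} = \frac{1}{\left(-672 - \frac{69}{4}\right) + 71108} = \frac{1}{- \frac{2757}{4} + 71108} = \frac{1}{\frac{281675}{4}} = \frac{4}{281675}$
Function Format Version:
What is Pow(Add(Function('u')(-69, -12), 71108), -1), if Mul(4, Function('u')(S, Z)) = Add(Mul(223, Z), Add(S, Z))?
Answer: Rational(4, 281675) ≈ 1.4201e-5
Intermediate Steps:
Function('u')(S, Z) = Add(Mul(56, Z), Mul(Rational(1, 4), S)) (Function('u')(S, Z) = Mul(Rational(1, 4), Add(Mul(223, Z), Add(S, Z))) = Mul(Rational(1, 4), Add(S, Mul(224, Z))) = Add(Mul(56, Z), Mul(Rational(1, 4), S)))
Pow(Add(Function('u')(-69, -12), 71108), -1) = Pow(Add(Add(Mul(56, -12), Mul(Rational(1, 4), -69)), 71108), -1) = Pow(Add(Add(-672, Rational(-69, 4)), 71108), -1) = Pow(Add(Rational(-2757, 4), 71108), -1) = Pow(Rational(281675, 4), -1) = Rational(4, 281675)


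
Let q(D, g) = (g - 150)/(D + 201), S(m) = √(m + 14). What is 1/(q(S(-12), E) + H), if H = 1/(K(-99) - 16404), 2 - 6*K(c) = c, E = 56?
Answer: -45669980362347/21360887342638 - 454368379463*√2/42721774685276 ≈ -2.1531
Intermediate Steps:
S(m) = √(14 + m)
K(c) = ⅓ - c/6
q(D, g) = (-150 + g)/(201 + D)
H = -6/98323 (H = 1/((⅓ - ⅙*(-99)) - 16404) = 1/((⅓ + 33/2) - 16404) = 1/(101/6 - 16404) = 1/(-98323/6) = -6/98323 ≈ -6.1023e-5)
1/(q(S(-12), E) + H) = 1/((-150 + 56)/(201 + √(14 - 12)) - 6/98323) = 1/(-94/(201 + √2) - 6/98323) = 1/(-6/98323 - 94/(201 + √2))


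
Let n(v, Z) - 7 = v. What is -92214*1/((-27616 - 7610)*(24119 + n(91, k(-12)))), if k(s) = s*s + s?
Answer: 5123/47392669 ≈ 0.00010810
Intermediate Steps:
k(s) = s + s² (k(s) = s² + s = s + s²)
n(v, Z) = 7 + v
-92214*1/((-27616 - 7610)*(24119 + n(91, k(-12)))) = -92214*1/((-27616 - 7610)*(24119 + (7 + 91))) = -92214*(-1/(35226*(24119 + 98))) = -92214/(24217*(-35226)) = -92214/(-853068042) = -92214*(-1/853068042) = 5123/47392669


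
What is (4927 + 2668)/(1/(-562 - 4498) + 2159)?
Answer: 38430700/10924539 ≈ 3.5178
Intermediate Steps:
(4927 + 2668)/(1/(-562 - 4498) + 2159) = 7595/(1/(-5060) + 2159) = 7595/(-1/5060 + 2159) = 7595/(10924539/5060) = 7595*(5060/10924539) = 38430700/10924539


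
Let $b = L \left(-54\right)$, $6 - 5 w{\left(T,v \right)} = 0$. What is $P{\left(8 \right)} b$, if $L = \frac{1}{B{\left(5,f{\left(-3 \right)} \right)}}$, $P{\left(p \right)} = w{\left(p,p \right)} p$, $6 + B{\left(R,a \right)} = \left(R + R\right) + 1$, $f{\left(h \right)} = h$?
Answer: $- \frac{2592}{25} \approx -103.68$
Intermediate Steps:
$B{\left(R,a \right)} = -5 + 2 R$ ($B{\left(R,a \right)} = -6 + \left(\left(R + R\right) + 1\right) = -6 + \left(2 R + 1\right) = -6 + \left(1 + 2 R\right) = -5 + 2 R$)
$w{\left(T,v \right)} = \frac{6}{5}$ ($w{\left(T,v \right)} = \frac{6}{5} - 0 = \frac{6}{5} + 0 = \frac{6}{5}$)
$P{\left(p \right)} = \frac{6 p}{5}$
$L = \frac{1}{5}$ ($L = \frac{1}{-5 + 2 \cdot 5} = \frac{1}{-5 + 10} = \frac{1}{5} \approx 0.2$)
$b = - \frac{54}{5}$ ($b = \frac{1}{5} \left(-54\right) = - \frac{54}{5} \approx -10.8$)
$P{\left(8 \right)} b = \frac{6}{5} \cdot 8 \left(- \frac{54}{5}\right) = \frac{48}{5} \left(- \frac{54}{5}\right) = - \frac{2592}{25}$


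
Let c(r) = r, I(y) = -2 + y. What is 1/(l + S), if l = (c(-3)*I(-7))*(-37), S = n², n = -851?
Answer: 1/723202 ≈ 1.3827e-6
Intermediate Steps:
S = 724201 (S = (-851)² = 724201)
l = -999 (l = -3*(-2 - 7)*(-37) = -3*(-9)*(-37) = 27*(-37) = -999)
1/(l + S) = 1/(-999 + 724201) = 1/723202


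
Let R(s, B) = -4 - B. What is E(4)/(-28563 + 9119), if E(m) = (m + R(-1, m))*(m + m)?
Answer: 8/4861 ≈ 0.0016458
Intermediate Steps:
E(m) = -8*m (E(m) = (m + (-4 - m))*(m + m) = -8*m)
E(4)/(-28563 + 9119) = (-8*4)/(-28563 + 9119) = -32/(-19444) = -1/19444*(-32) = 8/4861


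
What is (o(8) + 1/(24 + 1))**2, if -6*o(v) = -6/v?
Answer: 1089/40000 ≈ 0.027225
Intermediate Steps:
o(v) = 1/v (o(v) = -(-1)/v = 1/v)
(o(8) + 1/(24 + 1))**2 = (1/8 + 1/(24 + 1))**2 = (1/8 + 1/25)**2 = (33/200)**2 = 1089/40000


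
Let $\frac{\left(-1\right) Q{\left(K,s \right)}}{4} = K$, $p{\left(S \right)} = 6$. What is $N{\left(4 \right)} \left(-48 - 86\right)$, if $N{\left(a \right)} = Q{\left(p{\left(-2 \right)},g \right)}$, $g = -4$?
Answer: $3216$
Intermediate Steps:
$Q{\left(K,s \right)} = - 4 K$
$N{\left(a \right)} = -24$ ($N{\left(a \right)} = \left(-4\right) 6 = -24$)
$N{\left(4 \right)} \left(-48 - 86\right) = - 24 \left(-48 - 86\right) = \left(-24\right) \left(-134\right) = 3216$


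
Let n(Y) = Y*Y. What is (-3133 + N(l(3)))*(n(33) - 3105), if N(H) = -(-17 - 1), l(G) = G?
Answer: 6279840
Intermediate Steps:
n(Y) = Y**2
N(H) = 18 (N(H) = -1*(-18) = 18)
(-3133 + N(l(3)))*(n(33) - 3105) = (-3133 + 18)*(33**2 - 3105) = -3115*(1089 - 3105) = -3115*(-2016) = 6279840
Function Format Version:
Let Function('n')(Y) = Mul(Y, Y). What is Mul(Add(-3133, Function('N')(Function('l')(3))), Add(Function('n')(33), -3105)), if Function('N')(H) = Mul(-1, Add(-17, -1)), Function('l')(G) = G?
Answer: 6279840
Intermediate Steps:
Function('n')(Y) = Pow(Y, 2)
Function('N')(H) = 18 (Function('N')(H) = Mul(-1, -18) = 18)
Mul(Add(-3133, Function('N')(Function('l')(3))), Add(Function('n')(33), -3105)) = Mul(Add(-3133, 18), Add(Pow(33, 2), -3105)) = Mul(-3115, Add(1089, -3105)) = Mul(-3115, -2016) = 6279840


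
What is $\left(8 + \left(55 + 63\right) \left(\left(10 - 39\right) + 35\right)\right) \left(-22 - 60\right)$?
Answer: $-58712$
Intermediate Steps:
$\left(8 + \left(55 + 63\right) \left(\left(10 - 39\right) + 35\right)\right) \left(-22 - 60\right) = \left(8 + 118 \left(\left(10 - 39\right) + 35\right)\right) \left(-22 - 60\right) = \left(8 + 118 \left(-29 + 35\right)\right) \left(-82\right) = \left(8 + 118 \cdot 6\right) \left(-82\right) = \left(8 + 708\right) \left(-82\right) = 716 \left(-82\right) = -58712$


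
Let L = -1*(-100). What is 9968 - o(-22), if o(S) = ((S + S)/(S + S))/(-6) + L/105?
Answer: 139541/14 ≈ 9967.2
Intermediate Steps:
L = 100
o(S) = 11/14 (o(S) = ((S + S)/(S + S))/(-6) + 100/105 = ((2*S)/((2*S)))*(-⅙) + 100*(1/105) = ((2*S)*(1/(2*S)))*(-⅙) + 20/21 = 1*(-⅙) + 20/21 = -⅙ + 20/21 = 11/14)
9968 - o(-22) = 9968 - 1*11/14 = 9968 - 11/14 = 139541/14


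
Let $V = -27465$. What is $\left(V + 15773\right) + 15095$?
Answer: $3403$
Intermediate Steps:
$\left(V + 15773\right) + 15095 = \left(-27465 + 15773\right) + 15095 = -11692 + 15095 = 3403$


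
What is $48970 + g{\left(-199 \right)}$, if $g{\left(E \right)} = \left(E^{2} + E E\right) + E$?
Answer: $127973$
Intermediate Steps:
$g{\left(E \right)} = E + 2 E^{2}$ ($g{\left(E \right)} = \left(E^{2} + E^{2}\right) + E = 2 E^{2} + E = E + 2 E^{2}$)
$48970 + g{\left(-199 \right)} = 48970 - 199 \left(1 + 2 \left(-199\right)\right) = 48970 - 199 \left(1 - 398\right) = 48970 - -79003 = 48970 + 79003 = 127973$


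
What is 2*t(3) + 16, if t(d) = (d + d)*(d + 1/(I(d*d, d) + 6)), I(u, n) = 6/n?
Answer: 107/2 ≈ 53.500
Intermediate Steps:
t(d) = 2*d*(d + 1/(6 + 6/d)) (t(d) = (d + d)*(d + 1/(6/d + 6)) = (2*d)*(d + 1/(6 + 6/d)) = 2*d*(d + 1/(6 + 6/d)))
2*t(3) + 16 = 2*((⅓)*3²*(7 + 6*3)/(1 + 3)) + 16 = 2*((⅓)*9*(7 + 18)/4) + 16 = 2*((⅓)*9*(¼)*25) + 16 = 2*(75/4) + 16 = 75/2 + 16 = 107/2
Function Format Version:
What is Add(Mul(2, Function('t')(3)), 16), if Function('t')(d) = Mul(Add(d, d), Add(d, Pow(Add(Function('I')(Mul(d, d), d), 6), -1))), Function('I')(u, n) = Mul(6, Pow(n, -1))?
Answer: Rational(107, 2) ≈ 53.500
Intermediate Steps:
Function('t')(d) = Mul(2, d, Add(d, Pow(Add(6, Mul(6, Pow(d, -1))), -1))) (Function('t')(d) = Mul(Add(d, d), Add(d, Pow(Add(Mul(6, Pow(d, -1)), 6), -1))) = Mul(Mul(2, d), Add(d, Pow(Add(6, Mul(6, Pow(d, -1))), -1))) = Mul(2, d, Add(d, Pow(Add(6, Mul(6, Pow(d, -1))), -1))))
Add(Mul(2, Function('t')(3)), 16) = Add(Mul(2, Mul(Rational(1, 3), Pow(3, 2), Pow(Add(1, 3), -1), Add(7, Mul(6, 3)))), 16) = Add(Mul(2, Mul(Rational(1, 3), 9, Pow(4, -1), Add(7, 18))), 16) = Add(Mul(2, Mul(Rational(1, 3), 9, Rational(1, 4), 25)), 16) = Add(Mul(2, Rational(75, 4)), 16) = Add(Rational(75, 2), 16) = Rational(107, 2)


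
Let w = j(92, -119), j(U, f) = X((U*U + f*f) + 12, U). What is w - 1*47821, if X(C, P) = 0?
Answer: -47821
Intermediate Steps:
j(U, f) = 0
w = 0
w - 1*47821 = 0 - 1*47821 = 0 - 47821 = -47821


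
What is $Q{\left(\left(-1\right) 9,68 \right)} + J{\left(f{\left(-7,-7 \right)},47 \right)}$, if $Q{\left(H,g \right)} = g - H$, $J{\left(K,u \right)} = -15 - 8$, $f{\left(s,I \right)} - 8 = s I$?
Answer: $54$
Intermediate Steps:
$f{\left(s,I \right)} = 8 + I s$ ($f{\left(s,I \right)} = 8 + s I = 8 + I s$)
$J{\left(K,u \right)} = -23$
$Q{\left(\left(-1\right) 9,68 \right)} + J{\left(f{\left(-7,-7 \right)},47 \right)} = \left(68 - \left(-1\right) 9\right) - 23 = \left(68 - -9\right) - 23 = \left(68 + 9\right) - 23 = 77 - 23 = 54$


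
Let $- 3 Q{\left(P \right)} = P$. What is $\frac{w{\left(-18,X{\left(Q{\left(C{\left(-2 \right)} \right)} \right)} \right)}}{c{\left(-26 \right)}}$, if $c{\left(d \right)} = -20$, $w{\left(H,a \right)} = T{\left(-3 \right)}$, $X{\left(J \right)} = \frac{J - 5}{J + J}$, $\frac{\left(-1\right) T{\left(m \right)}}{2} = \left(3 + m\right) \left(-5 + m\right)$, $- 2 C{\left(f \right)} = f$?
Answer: $0$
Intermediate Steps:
$C{\left(f \right)} = - \frac{f}{2}$
$T{\left(m \right)} = - 2 \left(-5 + m\right) \left(3 + m\right)$ ($T{\left(m \right)} = - 2 \left(3 + m\right) \left(-5 + m\right) = - 2 \left(-5 + m\right) \left(3 + m\right)$)
$Q{\left(P \right)} = - \frac{P}{3}$
$X{\left(J \right)} = \frac{-5 + J}{2 J}$
$w{\left(H,a \right)} = 0$ ($w{\left(H,a \right)} = 30 - 2 \left(-3\right)^{2} + 4 \left(-3\right) = 30 - 18 - 12 = 0$)
$\frac{w{\left(-18,X{\left(Q{\left(C{\left(-2 \right)} \right)} \right)} \right)}}{c{\left(-26 \right)}} = \frac{0}{-20} = 0 \left(- \frac{1}{20}\right) = 0$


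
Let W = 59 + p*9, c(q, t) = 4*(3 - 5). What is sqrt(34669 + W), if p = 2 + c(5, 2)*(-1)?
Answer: sqrt(34818) ≈ 186.60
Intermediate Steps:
c(q, t) = -8 (c(q, t) = 4*(-2) = -8)
p = 10 (p = 2 - 8*(-1) = 2 + 8 = 10)
W = 149 (W = 59 + 10*9 = 59 + 90 = 149)
sqrt(34669 + W) = sqrt(34669 + 149) = sqrt(34818)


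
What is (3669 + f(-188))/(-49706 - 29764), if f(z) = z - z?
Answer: -1223/26490 ≈ -0.046168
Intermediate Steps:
f(z) = 0
(3669 + f(-188))/(-49706 - 29764) = (3669 + 0)/(-49706 - 29764) = 3669/(-79470) = 3669*(-1/79470) = -1223/26490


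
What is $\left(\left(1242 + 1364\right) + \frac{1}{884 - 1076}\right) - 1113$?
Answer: $\frac{286655}{192} \approx 1493.0$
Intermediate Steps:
$\left(\left(1242 + 1364\right) + \frac{1}{884 - 1076}\right) - 1113 = \left(2606 + \frac{1}{-192}\right) - 1113 = \left(2606 - \frac{1}{192}\right) - 1113 = \frac{500351}{192} - 1113 = \frac{286655}{192}$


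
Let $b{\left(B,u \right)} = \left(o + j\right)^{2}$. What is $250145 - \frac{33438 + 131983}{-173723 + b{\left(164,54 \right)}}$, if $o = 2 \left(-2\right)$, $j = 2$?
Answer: $\frac{43455104676}{173719} \approx 2.5015 \cdot 10^{5}$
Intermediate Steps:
$o = -4$
$b{\left(B,u \right)} = 4$ ($b{\left(B,u \right)} = \left(-4 + 2\right)^{2} = \left(-2\right)^{2} = 4$)
$250145 - \frac{33438 + 131983}{-173723 + b{\left(164,54 \right)}} = 250145 - \frac{33438 + 131983}{-173723 + 4} = 250145 - \frac{165421}{-173719} = 250145 - 165421 \left(- \frac{1}{173719}\right) = 250145 - - \frac{165421}{173719} = 250145 + \frac{165421}{173719} = \frac{43455104676}{173719}$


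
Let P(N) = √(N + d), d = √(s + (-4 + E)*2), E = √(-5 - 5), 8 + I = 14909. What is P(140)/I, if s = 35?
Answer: √(140 + √(27 + 2*I*√10))/14901 ≈ 0.00080875 + 1.6831e-6*I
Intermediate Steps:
I = 14901 (I = -8 + 14909 = 14901)
E = I*√10 (E = √(-10) = I*√10 ≈ 3.1623*I)
d = √(27 + 2*I*√10) (d = √(35 + (-4 + I*√10)*2) = √(35 + (-8 + 2*I*√10)) = √(27 + 2*I*√10) ≈ 5.2312 + 0.6045*I)
P(N) = √(N + √(27 + 2*I*√10))
P(140)/I = √(140 + √(27 + 2*I*√10))/14901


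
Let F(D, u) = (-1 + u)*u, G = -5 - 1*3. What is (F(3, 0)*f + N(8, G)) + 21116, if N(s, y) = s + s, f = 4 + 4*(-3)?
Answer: 21132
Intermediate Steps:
G = -8 (G = -5 - 3 = -8)
f = -8 (f = 4 - 12 = -8)
F(D, u) = u*(-1 + u)
N(s, y) = 2*s
(F(3, 0)*f + N(8, G)) + 21116 = ((0*(-1 + 0))*(-8) + 2*8) + 21116 = ((0*(-1))*(-8) + 16) + 21116 = (0*(-8) + 16) + 21116 = (0 + 16) + 21116 = 16 + 21116 = 21132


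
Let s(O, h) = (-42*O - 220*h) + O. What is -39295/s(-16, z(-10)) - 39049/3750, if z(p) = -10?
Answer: -14382233/595000 ≈ -24.172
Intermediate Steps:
s(O, h) = -220*h - 41*O (s(O, h) = (-220*h - 42*O) + O = -220*h - 41*O)
-39295/s(-16, z(-10)) - 39049/3750 = -39295/(-220*(-10) - 41*(-16)) - 39049/3750 = -39295/(2200 + 656) - 39049*1/3750 = -39295/2856 - 39049/3750 = -14382233/595000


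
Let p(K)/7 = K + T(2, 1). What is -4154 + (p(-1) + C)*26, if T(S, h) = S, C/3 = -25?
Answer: -5922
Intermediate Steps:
C = -75 (C = 3*(-25) = -75)
p(K) = 14 + 7*K (p(K) = 7*(K + 2) = 7*(2 + K) = 14 + 7*K)
-4154 + (p(-1) + C)*26 = -4154 + ((14 + 7*(-1)) - 75)*26 = -4154 + ((14 - 7) - 75)*26 = -4154 + (7 - 75)*26 = -4154 - 68*26 = -4154 - 1768 = -5922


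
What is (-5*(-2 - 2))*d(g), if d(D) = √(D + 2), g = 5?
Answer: 20*√7 ≈ 52.915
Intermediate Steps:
d(D) = √(2 + D)
(-5*(-2 - 2))*d(g) = (-5*(-2 - 2))*√(2 + 5) = (-5*(-4))*√7 = 20*√7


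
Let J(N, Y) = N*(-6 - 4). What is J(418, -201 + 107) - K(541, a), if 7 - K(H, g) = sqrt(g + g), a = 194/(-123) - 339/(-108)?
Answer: -4187 + sqrt(189010)/246 ≈ -4185.2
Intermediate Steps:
J(N, Y) = -10*N (J(N, Y) = N*(-10) = -10*N)
a = 2305/1476 (a = 194*(-1/123) - 339*(-1/108) = -194/123 + 113/36 = 2305/1476 ≈ 1.5617)
K(H, g) = 7 - sqrt(2)*sqrt(g) (K(H, g) = 7 - sqrt(g + g) = 7 - sqrt(2*g) = 7 - sqrt(2)*sqrt(g))
J(418, -201 + 107) - K(541, a) = -10*418 - (7 - sqrt(2)*sqrt(2305/1476)) = -4180 - (7 - sqrt(2)*sqrt(94505)/246) = -4180 - (7 - sqrt(189010)/246) = -4180 + (-7 + sqrt(189010)/246) = -4187 + sqrt(189010)/246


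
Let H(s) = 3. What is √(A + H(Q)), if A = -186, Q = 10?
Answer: I*√183 ≈ 13.528*I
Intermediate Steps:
√(A + H(Q)) = √(-186 + 3) = √(-183) = I*√183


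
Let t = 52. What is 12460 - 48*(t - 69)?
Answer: 13276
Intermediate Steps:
12460 - 48*(t - 69) = 12460 - 48*(52 - 69) = 12460 - 48*(-17) = 12460 + 816 = 13276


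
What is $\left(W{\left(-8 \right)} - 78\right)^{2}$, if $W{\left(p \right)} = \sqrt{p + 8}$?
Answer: $6084$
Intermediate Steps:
$W{\left(p \right)} = \sqrt{8 + p}$
$\left(W{\left(-8 \right)} - 78\right)^{2} = \left(\sqrt{8 - 8} - 78\right)^{2} = \left(\sqrt{0} - 78\right)^{2} = \left(0 - 78\right)^{2} = \left(-78\right)^{2} = 6084$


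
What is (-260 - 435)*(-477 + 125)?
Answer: 244640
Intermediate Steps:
(-260 - 435)*(-477 + 125) = -695*(-352) = 244640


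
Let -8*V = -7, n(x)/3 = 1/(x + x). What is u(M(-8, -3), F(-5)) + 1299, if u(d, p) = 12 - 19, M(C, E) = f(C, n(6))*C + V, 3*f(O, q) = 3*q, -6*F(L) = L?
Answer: 1292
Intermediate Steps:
n(x) = 3/(2*x) (n(x) = 3/(x + x) = 3/((2*x)) = 3*(1/(2*x)) = 3/(2*x))
F(L) = -L/6
f(O, q) = q (f(O, q) = (3*q)/3 = q)
V = 7/8 (V = -⅛*(-7) = 7/8 ≈ 0.87500)
M(C, E) = 7/8 + C/4 (M(C, E) = ((3/2)/6)*C + 7/8 = ((3/2)*(⅙))*C + 7/8 = C/4 + 7/8 = 7/8 + C/4)
u(d, p) = -7
u(M(-8, -3), F(-5)) + 1299 = -7 + 1299 = 1292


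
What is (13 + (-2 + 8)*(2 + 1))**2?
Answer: 961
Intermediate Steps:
(13 + (-2 + 8)*(2 + 1))**2 = (13 + 6*3)**2 = (13 + 18)**2 = 31**2 = 961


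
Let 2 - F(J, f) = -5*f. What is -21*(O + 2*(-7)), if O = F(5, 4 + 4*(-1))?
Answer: 252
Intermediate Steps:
F(J, f) = 2 + 5*f (F(J, f) = 2 - (-5)*f = 2 + 5*f)
O = 2 (O = 2 + 5*(4 + 4*(-1)) = 2 + 5*(4 - 4) = 2 + 5*0 = 2 + 0 = 2)
-21*(O + 2*(-7)) = -21*(2 + 2*(-7)) = -21*(2 - 14) = -21*(-12) = 252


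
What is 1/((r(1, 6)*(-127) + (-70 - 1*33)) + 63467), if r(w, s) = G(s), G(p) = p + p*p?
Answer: 1/58030 ≈ 1.7232e-5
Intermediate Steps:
G(p) = p + p²
r(w, s) = s*(1 + s)
1/((r(1, 6)*(-127) + (-70 - 1*33)) + 63467) = 1/(((6*(1 + 6))*(-127) + (-70 - 1*33)) + 63467) = 1/(((6*7)*(-127) + (-70 - 33)) + 63467) = 1/((42*(-127) - 103) + 63467) = 1/((-5334 - 103) + 63467) = 1/(-5437 + 63467) = 1/58030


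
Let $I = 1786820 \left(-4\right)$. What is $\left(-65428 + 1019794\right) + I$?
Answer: $-6192914$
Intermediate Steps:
$I = -7147280$
$\left(-65428 + 1019794\right) + I = \left(-65428 + 1019794\right) - 7147280 = 954366 - 7147280 = -6192914$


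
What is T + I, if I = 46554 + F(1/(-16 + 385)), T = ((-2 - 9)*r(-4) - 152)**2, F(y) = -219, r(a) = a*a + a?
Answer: 126991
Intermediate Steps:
r(a) = a + a**2 (r(a) = a**2 + a = a + a**2)
T = 80656 (T = ((-2 - 9)*(-4*(1 - 4)) - 152)**2 = (-(-44)*(-3) - 152)**2 = (-11*12 - 152)**2 = (-132 - 152)**2 = (-284)**2 = 80656)
I = 46335 (I = 46554 - 219 = 46335)
T + I = 80656 + 46335 = 126991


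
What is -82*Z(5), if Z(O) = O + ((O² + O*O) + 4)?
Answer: -4838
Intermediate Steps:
Z(O) = 4 + O + 2*O² (Z(O) = O + ((O² + O²) + 4) = O + (2*O² + 4) = O + (4 + 2*O²) = 4 + O + 2*O²)
-82*Z(5) = -82*(4 + 5 + 2*5²) = -82*(4 + 5 + 2*25) = -82*(4 + 5 + 50) = -82*59 = -4838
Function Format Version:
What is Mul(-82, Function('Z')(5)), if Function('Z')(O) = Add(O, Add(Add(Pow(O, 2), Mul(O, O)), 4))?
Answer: -4838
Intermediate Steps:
Function('Z')(O) = Add(4, O, Mul(2, Pow(O, 2))) (Function('Z')(O) = Add(O, Add(Add(Pow(O, 2), Pow(O, 2)), 4)) = Add(O, Add(Mul(2, Pow(O, 2)), 4)) = Add(O, Add(4, Mul(2, Pow(O, 2)))) = Add(4, O, Mul(2, Pow(O, 2))))
Mul(-82, Function('Z')(5)) = Mul(-82, Add(4, 5, Mul(2, Pow(5, 2)))) = Mul(-82, Add(4, 5, Mul(2, 25))) = Mul(-82, Add(4, 5, 50)) = Mul(-82, 59) = -4838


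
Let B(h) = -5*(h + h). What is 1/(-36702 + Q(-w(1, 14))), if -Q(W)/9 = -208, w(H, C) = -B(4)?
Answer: -1/34830 ≈ -2.8711e-5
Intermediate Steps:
B(h) = -10*h
w(H, C) = 40 (w(H, C) = -(-10)*4 = -1*(-40) = 40)
Q(W) = 1872 (Q(W) = -9*(-208) = 1872)
1/(-36702 + Q(-w(1, 14))) = 1/(-36702 + 1872) = 1/(-34830) = -1/34830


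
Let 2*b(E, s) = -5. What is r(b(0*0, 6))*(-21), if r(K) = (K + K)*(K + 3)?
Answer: 105/2 ≈ 52.500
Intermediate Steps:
b(E, s) = -5/2 (b(E, s) = (1/2)*(-5) = -5/2)
r(K) = 2*K*(3 + K) (r(K) = (2*K)*(3 + K) = 2*K*(3 + K))
r(b(0*0, 6))*(-21) = (2*(-5/2)*(3 - 5/2))*(-21) = (2*(-5/2)*(1/2))*(-21) = -5/2*(-21) = 105/2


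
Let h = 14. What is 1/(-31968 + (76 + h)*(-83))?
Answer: -1/39438 ≈ -2.5356e-5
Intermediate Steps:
1/(-31968 + (76 + h)*(-83)) = 1/(-31968 + (76 + 14)*(-83)) = 1/(-31968 + 90*(-83)) = 1/(-31968 - 7470) = 1/(-39438) = -1/39438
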